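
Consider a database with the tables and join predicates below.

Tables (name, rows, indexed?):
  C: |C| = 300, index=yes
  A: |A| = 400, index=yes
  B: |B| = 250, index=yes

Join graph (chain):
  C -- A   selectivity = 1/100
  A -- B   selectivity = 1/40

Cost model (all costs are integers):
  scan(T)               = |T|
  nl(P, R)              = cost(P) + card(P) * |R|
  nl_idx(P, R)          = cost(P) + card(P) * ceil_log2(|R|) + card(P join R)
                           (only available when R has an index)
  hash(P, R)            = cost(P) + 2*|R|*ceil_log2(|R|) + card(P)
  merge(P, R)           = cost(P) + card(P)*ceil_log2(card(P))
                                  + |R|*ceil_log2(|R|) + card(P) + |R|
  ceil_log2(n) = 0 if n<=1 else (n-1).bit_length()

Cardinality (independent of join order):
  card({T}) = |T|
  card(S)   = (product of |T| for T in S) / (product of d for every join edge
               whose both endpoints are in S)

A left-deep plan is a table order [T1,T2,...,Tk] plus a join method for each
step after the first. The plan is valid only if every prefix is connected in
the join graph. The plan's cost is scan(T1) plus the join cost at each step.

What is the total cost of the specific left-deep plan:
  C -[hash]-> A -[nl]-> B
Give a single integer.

step 1: scan C: cost=300, card=300
step 2: join A via hash
    card(P join A) = 300*400/(100) = 1200
    cost = 300 + 2*400*9 + 300 = 7800
step 3: join B via nl
    card(P join B) = 1200*250/(40) = 7500
    cost = 7800 + 1200*250 = 307800

307800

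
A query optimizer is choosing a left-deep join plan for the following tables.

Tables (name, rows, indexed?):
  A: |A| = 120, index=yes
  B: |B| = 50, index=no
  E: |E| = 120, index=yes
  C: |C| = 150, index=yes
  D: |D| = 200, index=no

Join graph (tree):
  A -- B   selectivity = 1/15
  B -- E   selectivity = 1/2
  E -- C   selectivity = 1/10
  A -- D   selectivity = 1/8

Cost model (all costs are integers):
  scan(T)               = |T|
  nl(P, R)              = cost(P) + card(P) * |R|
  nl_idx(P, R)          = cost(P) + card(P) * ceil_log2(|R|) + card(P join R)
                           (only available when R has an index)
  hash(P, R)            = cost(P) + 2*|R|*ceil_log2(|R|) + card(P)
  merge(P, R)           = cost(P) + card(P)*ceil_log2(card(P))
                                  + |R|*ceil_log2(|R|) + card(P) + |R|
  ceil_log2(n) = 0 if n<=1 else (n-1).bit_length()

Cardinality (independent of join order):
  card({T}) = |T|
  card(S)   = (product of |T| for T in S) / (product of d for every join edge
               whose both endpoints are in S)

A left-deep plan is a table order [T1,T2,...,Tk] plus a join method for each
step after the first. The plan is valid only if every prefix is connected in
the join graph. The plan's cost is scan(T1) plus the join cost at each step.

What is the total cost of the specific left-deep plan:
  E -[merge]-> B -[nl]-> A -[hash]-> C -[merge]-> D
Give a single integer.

7589630

step 1: scan E: cost=120, card=120
step 2: join B via merge
    card(P join B) = 120*50/(2) = 3000
    cost = 120 + 120*7 + 50*6 + 120 + 50 = 1430
step 3: join A via nl
    card(P join A) = 3000*120/(15) = 24000
    cost = 1430 + 3000*120 = 361430
step 4: join C via hash
    card(P join C) = 24000*150/(10) = 360000
    cost = 361430 + 2*150*8 + 24000 = 387830
step 5: join D via merge
    card(P join D) = 360000*200/(8) = 9000000
    cost = 387830 + 360000*19 + 200*8 + 360000 + 200 = 7589630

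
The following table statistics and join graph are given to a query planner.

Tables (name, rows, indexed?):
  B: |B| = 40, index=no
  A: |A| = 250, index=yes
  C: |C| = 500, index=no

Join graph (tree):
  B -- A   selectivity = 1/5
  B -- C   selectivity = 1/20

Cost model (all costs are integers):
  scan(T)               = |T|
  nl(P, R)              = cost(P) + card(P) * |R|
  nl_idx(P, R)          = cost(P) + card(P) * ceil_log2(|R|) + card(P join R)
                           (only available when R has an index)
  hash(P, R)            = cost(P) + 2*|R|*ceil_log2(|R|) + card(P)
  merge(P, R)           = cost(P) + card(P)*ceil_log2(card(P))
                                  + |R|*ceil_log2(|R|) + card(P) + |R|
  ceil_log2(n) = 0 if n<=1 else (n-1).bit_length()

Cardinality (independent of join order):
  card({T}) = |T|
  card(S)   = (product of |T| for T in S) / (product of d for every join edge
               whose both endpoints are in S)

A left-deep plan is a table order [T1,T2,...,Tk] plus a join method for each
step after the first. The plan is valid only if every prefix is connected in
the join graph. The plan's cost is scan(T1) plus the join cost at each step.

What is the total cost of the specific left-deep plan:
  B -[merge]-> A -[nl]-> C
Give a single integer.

step 1: scan B: cost=40, card=40
step 2: join A via merge
    card(P join A) = 40*250/(5) = 2000
    cost = 40 + 40*6 + 250*8 + 40 + 250 = 2570
step 3: join C via nl
    card(P join C) = 2000*500/(20) = 50000
    cost = 2570 + 2000*500 = 1002570

1002570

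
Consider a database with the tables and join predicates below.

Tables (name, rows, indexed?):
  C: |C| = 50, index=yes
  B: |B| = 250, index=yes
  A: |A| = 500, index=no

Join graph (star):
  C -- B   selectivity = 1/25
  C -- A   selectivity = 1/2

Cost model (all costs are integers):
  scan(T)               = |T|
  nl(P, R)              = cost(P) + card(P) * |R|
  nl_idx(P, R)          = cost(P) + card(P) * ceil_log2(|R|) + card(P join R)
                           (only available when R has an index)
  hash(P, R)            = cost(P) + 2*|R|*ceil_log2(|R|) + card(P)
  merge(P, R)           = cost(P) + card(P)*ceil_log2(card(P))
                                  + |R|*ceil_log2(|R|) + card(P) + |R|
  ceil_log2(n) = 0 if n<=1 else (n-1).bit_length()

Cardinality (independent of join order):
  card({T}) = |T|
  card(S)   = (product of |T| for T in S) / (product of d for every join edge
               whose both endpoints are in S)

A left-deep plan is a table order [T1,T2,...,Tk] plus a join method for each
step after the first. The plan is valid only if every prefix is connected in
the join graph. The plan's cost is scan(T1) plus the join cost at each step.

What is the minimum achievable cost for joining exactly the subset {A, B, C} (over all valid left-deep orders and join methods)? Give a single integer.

10450

Selinger DP over subsets of {A,B,C}:
  {C}: scan cost=50, card=50
  {B}: scan cost=250, card=250
  {A}: scan cost=500, card=500
  {BC}: card=500; try (B,nl_idx)→950, (C,hash)→1100, (C,nl_idx)→2250, (B,merge)→2650, (C,merge)→2850, (B,hash)→4100 …(+2); best=950 via (B,nl_idx)
  {AC}: card=12500; try (C,hash)→1600, (A,merge)→5400, (C,merge)→5850, (A,hash)→9100, (C,nl_idx)→16000, (A,nl)→25050 …(+1); best=1600 via (C,hash)
  {ABC}: card=125000; try (A,hash)→10450, (A,merge)→10950, (B,hash)→18100, (B,merge)→191350, (B,nl_idx)→226600, (A,nl)→250950 …(+1); best=10450 via (A,hash)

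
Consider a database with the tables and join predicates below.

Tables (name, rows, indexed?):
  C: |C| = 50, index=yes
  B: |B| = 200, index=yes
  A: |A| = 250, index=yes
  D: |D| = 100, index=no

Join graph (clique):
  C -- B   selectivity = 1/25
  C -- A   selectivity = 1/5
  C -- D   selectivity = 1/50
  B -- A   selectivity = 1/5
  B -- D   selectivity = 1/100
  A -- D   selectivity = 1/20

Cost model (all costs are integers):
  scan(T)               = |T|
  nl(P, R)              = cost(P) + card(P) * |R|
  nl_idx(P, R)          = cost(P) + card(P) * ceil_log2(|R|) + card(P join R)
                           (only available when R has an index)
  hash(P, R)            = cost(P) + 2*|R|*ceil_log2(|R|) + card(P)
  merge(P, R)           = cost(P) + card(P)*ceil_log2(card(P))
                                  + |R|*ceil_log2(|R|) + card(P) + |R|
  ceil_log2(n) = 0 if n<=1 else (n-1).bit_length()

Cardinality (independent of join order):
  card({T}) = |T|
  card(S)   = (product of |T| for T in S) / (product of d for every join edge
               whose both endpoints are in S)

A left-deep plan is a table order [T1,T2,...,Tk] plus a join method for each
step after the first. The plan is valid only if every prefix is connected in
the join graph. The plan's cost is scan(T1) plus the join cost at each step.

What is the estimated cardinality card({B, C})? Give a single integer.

400

Tables in S: B(200), C(50)
Edges inside S: C-B(d=25)
numerator = 200 * 50 = 10000
denominator = 25 = 25
card(S) = 10000 / 25 = 400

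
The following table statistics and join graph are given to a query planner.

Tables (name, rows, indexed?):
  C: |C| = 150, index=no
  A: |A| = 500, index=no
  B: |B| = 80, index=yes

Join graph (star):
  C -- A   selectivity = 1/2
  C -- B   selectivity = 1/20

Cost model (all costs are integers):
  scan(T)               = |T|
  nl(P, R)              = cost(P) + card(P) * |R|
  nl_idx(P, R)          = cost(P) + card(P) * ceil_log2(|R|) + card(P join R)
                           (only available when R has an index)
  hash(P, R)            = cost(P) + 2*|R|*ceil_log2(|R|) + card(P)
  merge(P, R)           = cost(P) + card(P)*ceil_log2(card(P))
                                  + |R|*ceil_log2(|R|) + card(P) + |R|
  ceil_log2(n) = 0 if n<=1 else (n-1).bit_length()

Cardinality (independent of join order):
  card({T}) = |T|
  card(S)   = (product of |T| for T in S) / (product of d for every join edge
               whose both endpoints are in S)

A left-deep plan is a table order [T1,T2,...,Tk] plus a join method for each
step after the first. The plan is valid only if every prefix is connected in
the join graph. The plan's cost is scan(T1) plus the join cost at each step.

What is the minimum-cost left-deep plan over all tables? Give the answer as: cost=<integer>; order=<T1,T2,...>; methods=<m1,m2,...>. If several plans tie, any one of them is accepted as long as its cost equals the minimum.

cost=11020; order=C,B,A; methods=hash,hash

Selinger DP (subsets sized 1..n):
  {C}: scan cost=150, card=150
  {A}: scan cost=500, card=500
  {B}: scan cost=80, card=80
  {AC}: card=37500; try (C,hash)→3400, (A,merge)→6500, (C,merge)→6850, (A,hash)→9300, (A,nl)→75150, (C,nl)→75500; best=3400 via (C,hash)
  {BC}: card=600; try (B,hash)→1420, (B,nl_idx)→1800, (C,merge)→2070, (B,merge)→2140, (C,hash)→2560, (C,nl)→12080 …(+1); best=1420 via (B,hash)
  {ABC}: card=150000; try (A,hash)→11020, (A,merge)→13020, (B,hash)→42020, (A,nl)→301420, (B,nl_idx)→415900, (B,merge)→641540 …(+1); best=11020 via (A,hash)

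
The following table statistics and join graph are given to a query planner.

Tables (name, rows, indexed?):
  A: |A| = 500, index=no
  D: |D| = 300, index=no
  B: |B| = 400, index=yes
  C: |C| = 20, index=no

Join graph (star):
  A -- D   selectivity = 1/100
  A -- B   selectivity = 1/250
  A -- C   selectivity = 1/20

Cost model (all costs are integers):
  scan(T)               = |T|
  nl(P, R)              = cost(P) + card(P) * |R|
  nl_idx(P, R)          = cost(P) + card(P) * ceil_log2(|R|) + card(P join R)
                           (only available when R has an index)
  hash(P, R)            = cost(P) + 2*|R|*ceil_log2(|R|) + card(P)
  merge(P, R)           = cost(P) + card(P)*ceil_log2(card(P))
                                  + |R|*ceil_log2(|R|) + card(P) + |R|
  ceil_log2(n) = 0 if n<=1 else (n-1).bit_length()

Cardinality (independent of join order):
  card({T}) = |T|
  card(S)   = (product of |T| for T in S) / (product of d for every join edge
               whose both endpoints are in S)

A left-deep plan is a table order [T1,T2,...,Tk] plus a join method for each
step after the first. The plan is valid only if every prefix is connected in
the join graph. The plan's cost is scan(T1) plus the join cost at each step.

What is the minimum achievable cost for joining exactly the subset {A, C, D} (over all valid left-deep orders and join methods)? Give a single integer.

Selinger DP over subsets of {A,C,D}:
  {A}: scan cost=500, card=500
  {D}: scan cost=300, card=300
  {C}: scan cost=20, card=20
  {AD}: card=1500; try (D,hash)→6400, (A,merge)→8300, (D,merge)→8500, (A,hash)→9600, (A,nl)→150300, (D,nl)→150500; best=6400 via (D,hash)
  {AC}: card=500; try (C,hash)→1200, (A,merge)→5140, (C,merge)→5620, (A,hash)→9040, (A,nl)→10020, (C,nl)→10500; best=1200 via (C,hash)
  {ACD}: card=1500; try (D,hash)→7100, (C,hash)→8100, (D,merge)→9200, (C,merge)→24520, (C,nl)→36400, (D,nl)→151200; best=7100 via (D,hash)

7100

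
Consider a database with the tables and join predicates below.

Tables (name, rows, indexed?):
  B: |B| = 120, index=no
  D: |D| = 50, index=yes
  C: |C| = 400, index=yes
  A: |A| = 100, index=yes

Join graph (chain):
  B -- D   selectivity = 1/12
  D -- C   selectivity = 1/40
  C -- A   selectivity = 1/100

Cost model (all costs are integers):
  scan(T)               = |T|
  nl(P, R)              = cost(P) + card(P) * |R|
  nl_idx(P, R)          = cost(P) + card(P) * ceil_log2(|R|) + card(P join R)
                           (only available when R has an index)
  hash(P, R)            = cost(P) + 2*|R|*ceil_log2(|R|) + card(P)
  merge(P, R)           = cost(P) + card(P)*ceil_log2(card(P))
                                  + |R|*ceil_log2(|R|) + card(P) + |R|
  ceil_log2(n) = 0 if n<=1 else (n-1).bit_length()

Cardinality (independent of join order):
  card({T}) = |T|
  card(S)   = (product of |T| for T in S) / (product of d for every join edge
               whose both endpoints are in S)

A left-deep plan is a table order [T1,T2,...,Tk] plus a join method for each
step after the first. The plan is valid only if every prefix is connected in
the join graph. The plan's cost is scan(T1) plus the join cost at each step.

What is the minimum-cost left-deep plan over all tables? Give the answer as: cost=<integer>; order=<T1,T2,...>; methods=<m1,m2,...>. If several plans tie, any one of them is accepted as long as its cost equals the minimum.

Selinger DP (subsets sized 1..n):
  {B}: scan cost=120, card=120
  {D}: scan cost=50, card=50
  {C}: scan cost=400, card=400
  {A}: scan cost=100, card=100
  {BD}: card=500; try (D,hash)→840, (D,nl_idx)→1340, (B,merge)→1360, (D,merge)→1430, (B,hash)→1780, (B,nl)→6050 …(+1); best=840 via (D,hash)
  {CD}: card=500; try (C,nl_idx)→1000, (D,hash)→1400, (D,nl_idx)→3300, (C,merge)→4400, (D,merge)→4750, (C,hash)→7300 …(+2); best=1000 via (C,nl_idx)
  {AC}: card=400; try (C,nl_idx)→1400, (A,hash)→2200, (A,nl_idx)→3600, (C,merge)→4900, (A,merge)→5200, (C,hash)→7400 …(+2); best=1400 via (C,nl_idx)
  {BCD}: card=5000; try (B,hash)→3180, (B,merge)→6960, (C,hash)→8540, (C,merge)→9840, (C,nl_idx)→10340, (B,nl)→61000 …(+1); best=3180 via (B,hash)
  {ACD}: card=500; try (D,hash)→2400, (A,hash)→2900, (D,nl_idx)→4300, (A,nl_idx)→5000, (D,merge)→5750, (A,merge)→6800 …(+2); best=2400 via (D,hash)
  {ABCD}: card=5000; try (B,hash)→4580, (B,merge)→8360, (A,hash)→9580, (A,nl_idx)→43180, (B,nl)→62400, (A,merge)→73980 …(+1); best=4580 via (B,hash)

cost=4580; order=A,C,D,B; methods=nl_idx,hash,hash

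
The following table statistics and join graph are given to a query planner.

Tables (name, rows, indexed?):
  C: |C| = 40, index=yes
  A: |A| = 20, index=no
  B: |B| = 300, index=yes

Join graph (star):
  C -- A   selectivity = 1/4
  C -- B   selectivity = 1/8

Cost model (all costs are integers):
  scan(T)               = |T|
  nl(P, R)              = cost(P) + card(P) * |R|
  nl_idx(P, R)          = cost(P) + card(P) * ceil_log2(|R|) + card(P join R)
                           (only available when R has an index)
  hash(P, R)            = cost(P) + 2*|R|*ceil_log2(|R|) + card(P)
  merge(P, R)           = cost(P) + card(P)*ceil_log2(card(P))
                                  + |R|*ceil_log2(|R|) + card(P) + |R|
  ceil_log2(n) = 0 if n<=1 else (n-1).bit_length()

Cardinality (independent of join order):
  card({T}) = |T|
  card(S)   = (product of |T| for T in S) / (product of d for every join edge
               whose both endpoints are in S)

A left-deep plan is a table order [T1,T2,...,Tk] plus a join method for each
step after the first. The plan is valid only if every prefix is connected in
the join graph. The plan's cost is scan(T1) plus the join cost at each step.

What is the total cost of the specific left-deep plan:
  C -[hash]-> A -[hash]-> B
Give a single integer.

step 1: scan C: cost=40, card=40
step 2: join A via hash
    card(P join A) = 40*20/(4) = 200
    cost = 40 + 2*20*5 + 40 = 280
step 3: join B via hash
    card(P join B) = 200*300/(8) = 7500
    cost = 280 + 2*300*9 + 200 = 5880

5880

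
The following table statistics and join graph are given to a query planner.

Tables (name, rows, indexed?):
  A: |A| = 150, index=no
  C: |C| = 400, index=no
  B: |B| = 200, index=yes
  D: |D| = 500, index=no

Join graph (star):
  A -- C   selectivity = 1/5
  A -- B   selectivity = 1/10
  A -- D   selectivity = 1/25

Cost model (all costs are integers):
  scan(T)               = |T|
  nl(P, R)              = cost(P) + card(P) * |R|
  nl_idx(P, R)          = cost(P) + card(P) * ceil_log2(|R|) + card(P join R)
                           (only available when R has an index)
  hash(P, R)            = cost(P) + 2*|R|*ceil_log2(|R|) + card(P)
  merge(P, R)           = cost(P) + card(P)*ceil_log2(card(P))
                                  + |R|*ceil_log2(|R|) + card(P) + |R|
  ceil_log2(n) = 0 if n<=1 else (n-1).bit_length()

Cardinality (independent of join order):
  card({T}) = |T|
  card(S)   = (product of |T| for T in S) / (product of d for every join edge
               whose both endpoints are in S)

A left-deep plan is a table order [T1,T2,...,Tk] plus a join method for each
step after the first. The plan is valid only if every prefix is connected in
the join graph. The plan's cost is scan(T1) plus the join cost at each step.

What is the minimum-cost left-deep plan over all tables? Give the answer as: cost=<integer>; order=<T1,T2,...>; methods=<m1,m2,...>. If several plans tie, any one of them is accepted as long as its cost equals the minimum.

Selinger DP (subsets sized 1..n):
  {A}: scan cost=150, card=150
  {C}: scan cost=400, card=400
  {B}: scan cost=200, card=200
  {D}: scan cost=500, card=500
  {AC}: card=12000; try (A,hash)→3200, (C,merge)→5500, (A,merge)→5750, (C,hash)→7500, (C,nl)→60150, (A,nl)→60400; best=3200 via (A,hash)
  {AB}: card=3000; try (A,hash)→2800, (B,merge)→3300, (A,merge)→3350, (B,hash)→3500, (B,nl_idx)→4350, (B,nl)→30150 …(+1); best=2800 via (A,hash)
  {AD}: card=3000; try (A,hash)→3400, (D,merge)→6500, (A,merge)→6850, (D,hash)→9300, (D,nl)→75150, (A,nl)→75500; best=3400 via (A,hash)
  {ABC}: card=240000; try (C,hash)→13000, (B,hash)→18400, (C,merge)→45800, (B,merge)→185000, (B,nl_idx)→339200, (C,nl)→1202800 …(+1); best=13000 via (C,hash)
  {ACD}: card=240000; try (C,hash)→13600, (D,hash)→24200, (C,merge)→46400, (D,merge)→188200, (C,nl)→1203400, (D,nl)→6003200; best=13600 via (C,hash)
  {ABD}: card=60000; try (B,hash)→9600, (D,hash)→14800, (B,merge)→44200, (D,merge)→46800, (B,nl_idx)→87400, (B,nl)→603400 …(+1); best=9600 via (B,hash)
  {ABCD}: card=4800000; try (C,hash)→76800, (B,hash)→256800, (D,hash)→262000, (C,merge)→1033600, (B,merge)→4575400, (D,merge)→4578000 …(+4); best=76800 via (C,hash)

cost=76800; order=D,A,B,C; methods=hash,hash,hash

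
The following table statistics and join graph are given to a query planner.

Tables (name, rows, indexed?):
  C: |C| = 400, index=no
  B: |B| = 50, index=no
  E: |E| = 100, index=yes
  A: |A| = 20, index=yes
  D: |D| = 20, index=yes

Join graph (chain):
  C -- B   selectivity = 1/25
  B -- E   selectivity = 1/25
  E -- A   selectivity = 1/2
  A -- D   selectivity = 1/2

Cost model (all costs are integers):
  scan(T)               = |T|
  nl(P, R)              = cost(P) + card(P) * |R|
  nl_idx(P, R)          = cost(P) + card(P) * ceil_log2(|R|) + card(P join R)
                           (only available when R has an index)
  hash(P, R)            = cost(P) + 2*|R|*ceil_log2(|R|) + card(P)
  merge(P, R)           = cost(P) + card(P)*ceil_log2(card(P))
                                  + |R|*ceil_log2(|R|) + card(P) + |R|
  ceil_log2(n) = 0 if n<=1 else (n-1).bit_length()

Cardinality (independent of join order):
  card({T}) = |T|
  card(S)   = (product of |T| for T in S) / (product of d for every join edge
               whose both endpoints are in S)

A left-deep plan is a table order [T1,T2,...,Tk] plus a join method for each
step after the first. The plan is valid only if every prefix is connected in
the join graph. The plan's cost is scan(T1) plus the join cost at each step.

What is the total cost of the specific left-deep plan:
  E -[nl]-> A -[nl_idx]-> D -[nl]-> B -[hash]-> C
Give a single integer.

544300

step 1: scan E: cost=100, card=100
step 2: join A via nl
    card(P join A) = 100*20/(2) = 1000
    cost = 100 + 100*20 = 2100
step 3: join D via nl_idx
    card(P join D) = 1000*20/(2) = 10000
    cost = 2100 + 1000*5 + 10000 = 17100
step 4: join B via nl
    card(P join B) = 10000*50/(25) = 20000
    cost = 17100 + 10000*50 = 517100
step 5: join C via hash
    card(P join C) = 20000*400/(25) = 320000
    cost = 517100 + 2*400*9 + 20000 = 544300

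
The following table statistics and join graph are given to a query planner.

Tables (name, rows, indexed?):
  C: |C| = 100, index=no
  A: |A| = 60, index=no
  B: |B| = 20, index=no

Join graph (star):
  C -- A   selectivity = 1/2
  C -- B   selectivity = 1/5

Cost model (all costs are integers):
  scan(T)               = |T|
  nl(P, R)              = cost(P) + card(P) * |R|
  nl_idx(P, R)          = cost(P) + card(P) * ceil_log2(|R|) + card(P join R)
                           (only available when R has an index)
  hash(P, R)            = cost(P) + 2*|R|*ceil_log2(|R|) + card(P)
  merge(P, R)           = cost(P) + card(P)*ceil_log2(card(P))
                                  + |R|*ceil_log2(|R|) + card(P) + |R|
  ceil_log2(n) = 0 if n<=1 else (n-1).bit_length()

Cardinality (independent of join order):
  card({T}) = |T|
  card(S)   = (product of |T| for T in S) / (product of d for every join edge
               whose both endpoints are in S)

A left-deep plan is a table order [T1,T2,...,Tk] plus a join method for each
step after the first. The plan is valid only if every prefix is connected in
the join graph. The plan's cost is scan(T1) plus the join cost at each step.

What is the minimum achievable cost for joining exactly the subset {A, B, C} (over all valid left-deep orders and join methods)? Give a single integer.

1520

Selinger DP over subsets of {A,B,C}:
  {C}: scan cost=100, card=100
  {A}: scan cost=60, card=60
  {B}: scan cost=20, card=20
  {AC}: card=3000; try (A,hash)→920, (C,merge)→1280, (A,merge)→1320, (C,hash)→1520, (C,nl)→6060, (A,nl)→6100; best=920 via (A,hash)
  {BC}: card=400; try (B,hash)→400, (C,merge)→940, (B,merge)→1020, (C,hash)→1440, (C,nl)→2020, (B,nl)→2100; best=400 via (B,hash)
  {ABC}: card=12000; try (A,hash)→1520, (B,hash)→4120, (A,merge)→4820, (A,nl)→24400, (B,merge)→40040, (B,nl)→60920; best=1520 via (A,hash)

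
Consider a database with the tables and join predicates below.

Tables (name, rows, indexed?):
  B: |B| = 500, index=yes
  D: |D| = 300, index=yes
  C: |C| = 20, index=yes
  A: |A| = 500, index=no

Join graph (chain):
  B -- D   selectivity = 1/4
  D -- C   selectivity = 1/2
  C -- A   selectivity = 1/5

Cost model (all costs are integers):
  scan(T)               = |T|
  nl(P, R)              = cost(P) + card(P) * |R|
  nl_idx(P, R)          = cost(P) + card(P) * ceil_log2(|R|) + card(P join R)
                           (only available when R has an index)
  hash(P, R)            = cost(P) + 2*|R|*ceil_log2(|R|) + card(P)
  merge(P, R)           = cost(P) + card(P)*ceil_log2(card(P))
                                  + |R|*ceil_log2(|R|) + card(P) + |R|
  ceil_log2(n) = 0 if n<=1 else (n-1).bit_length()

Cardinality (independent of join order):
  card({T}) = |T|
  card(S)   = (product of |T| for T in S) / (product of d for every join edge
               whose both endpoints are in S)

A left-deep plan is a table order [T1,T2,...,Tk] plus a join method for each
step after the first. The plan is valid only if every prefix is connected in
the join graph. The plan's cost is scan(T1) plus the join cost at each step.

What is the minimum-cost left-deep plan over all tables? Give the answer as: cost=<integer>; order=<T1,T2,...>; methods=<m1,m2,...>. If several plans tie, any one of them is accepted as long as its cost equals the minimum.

Selinger DP (subsets sized 1..n):
  {B}: scan cost=500, card=500
  {D}: scan cost=300, card=300
  {C}: scan cost=20, card=20
  {A}: scan cost=500, card=500
  {BD}: card=37500; try (D,hash)→6400, (B,merge)→8300, (D,merge)→8500, (B,hash)→9600, (B,nl_idx)→40500, (D,nl_idx)→42500 …(+2); best=6400 via (D,hash)
  {CD}: card=3000; try (C,hash)→800, (D,merge)→3140, (D,nl_idx)→3200, (C,merge)→3420, (C,nl_idx)→4800, (D,hash)→5440 …(+2); best=800 via (C,hash)
  {AC}: card=2000; try (C,hash)→1200, (C,nl_idx)→5000, (A,merge)→5140, (C,merge)→5620, (A,hash)→9040, (A,nl)→10020 …(+1); best=1200 via (C,hash)
  {BCD}: card=375000; try (B,hash)→12800, (C,hash)→44100, (B,merge)→44800, (B,nl_idx)→402800, (C,nl_idx)→568900, (C,merge)→644020 …(+2); best=12800 via (B,hash)
  {ACD}: card=300000; try (D,hash)→8600, (A,hash)→12800, (D,merge)→28200, (A,merge)→44800, (D,nl_idx)→319200, (D,nl)→601200 …(+1); best=8600 via (D,hash)
  {ABCD}: card=37500000; try (B,hash)→317600, (A,hash)→396800, (B,merge)→6013600, (A,merge)→7517800, (B,nl_idx)→40208600, (B,nl)→150008600 …(+1); best=317600 via (B,hash)

cost=317600; order=A,C,D,B; methods=hash,hash,hash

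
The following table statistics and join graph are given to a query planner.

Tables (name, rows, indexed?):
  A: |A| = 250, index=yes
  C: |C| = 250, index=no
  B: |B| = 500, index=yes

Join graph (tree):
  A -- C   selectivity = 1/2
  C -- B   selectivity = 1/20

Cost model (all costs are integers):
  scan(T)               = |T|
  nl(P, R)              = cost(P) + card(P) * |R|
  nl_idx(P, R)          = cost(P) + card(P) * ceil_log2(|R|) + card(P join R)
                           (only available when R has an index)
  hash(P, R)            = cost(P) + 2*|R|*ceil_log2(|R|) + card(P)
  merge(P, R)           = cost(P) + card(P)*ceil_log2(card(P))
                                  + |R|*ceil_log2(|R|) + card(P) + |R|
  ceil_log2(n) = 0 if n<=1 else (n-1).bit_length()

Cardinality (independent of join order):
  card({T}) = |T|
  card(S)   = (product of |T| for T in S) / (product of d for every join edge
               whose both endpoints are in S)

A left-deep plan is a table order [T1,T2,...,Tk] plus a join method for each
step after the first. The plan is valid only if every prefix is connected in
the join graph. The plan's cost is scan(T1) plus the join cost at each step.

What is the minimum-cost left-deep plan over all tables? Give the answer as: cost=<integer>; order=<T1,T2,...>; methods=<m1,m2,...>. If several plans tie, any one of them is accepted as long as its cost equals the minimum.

Selinger DP (subsets sized 1..n):
  {A}: scan cost=250, card=250
  {C}: scan cost=250, card=250
  {B}: scan cost=500, card=500
  {AC}: card=31250; try (C,hash)→4500, (A,hash)→4500, (C,merge)→4750, (A,merge)→4750, (A,nl_idx)→33500, (C,nl)→62750 …(+1); best=4500 via (C,hash)
  {BC}: card=6250; try (C,hash)→5000, (B,merge)→7500, (C,merge)→7750, (B,nl_idx)→8750, (B,hash)→9500, (B,nl)→125250 …(+1); best=5000 via (C,hash)
  {ABC}: card=781250; try (A,hash)→15250, (B,hash)→44750, (A,merge)→94750, (B,merge)→509500, (A,nl_idx)→836250, (B,nl_idx)→1067000 …(+2); best=15250 via (A,hash)

cost=15250; order=B,C,A; methods=hash,hash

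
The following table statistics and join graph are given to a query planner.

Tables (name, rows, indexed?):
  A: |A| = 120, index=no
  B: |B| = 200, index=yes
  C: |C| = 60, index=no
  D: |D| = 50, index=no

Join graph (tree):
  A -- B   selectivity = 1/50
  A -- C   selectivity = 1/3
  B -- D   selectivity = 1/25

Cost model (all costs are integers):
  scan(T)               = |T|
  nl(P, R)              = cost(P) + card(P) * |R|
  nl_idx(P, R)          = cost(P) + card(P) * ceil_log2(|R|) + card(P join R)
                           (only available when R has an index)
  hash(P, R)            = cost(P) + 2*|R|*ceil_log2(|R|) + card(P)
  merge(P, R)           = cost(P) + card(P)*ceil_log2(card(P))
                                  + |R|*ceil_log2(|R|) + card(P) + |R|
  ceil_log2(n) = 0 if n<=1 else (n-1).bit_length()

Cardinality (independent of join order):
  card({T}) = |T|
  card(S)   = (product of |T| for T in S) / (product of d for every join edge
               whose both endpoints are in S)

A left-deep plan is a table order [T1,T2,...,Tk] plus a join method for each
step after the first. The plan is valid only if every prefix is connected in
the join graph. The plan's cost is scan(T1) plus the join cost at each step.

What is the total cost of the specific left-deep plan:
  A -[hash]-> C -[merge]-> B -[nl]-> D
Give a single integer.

step 1: scan A: cost=120, card=120
step 2: join C via hash
    card(P join C) = 120*60/(3) = 2400
    cost = 120 + 2*60*6 + 120 = 960
step 3: join B via merge
    card(P join B) = 2400*200/(50) = 9600
    cost = 960 + 2400*12 + 200*8 + 2400 + 200 = 33960
step 4: join D via nl
    card(P join D) = 9600*50/(25) = 19200
    cost = 33960 + 9600*50 = 513960

513960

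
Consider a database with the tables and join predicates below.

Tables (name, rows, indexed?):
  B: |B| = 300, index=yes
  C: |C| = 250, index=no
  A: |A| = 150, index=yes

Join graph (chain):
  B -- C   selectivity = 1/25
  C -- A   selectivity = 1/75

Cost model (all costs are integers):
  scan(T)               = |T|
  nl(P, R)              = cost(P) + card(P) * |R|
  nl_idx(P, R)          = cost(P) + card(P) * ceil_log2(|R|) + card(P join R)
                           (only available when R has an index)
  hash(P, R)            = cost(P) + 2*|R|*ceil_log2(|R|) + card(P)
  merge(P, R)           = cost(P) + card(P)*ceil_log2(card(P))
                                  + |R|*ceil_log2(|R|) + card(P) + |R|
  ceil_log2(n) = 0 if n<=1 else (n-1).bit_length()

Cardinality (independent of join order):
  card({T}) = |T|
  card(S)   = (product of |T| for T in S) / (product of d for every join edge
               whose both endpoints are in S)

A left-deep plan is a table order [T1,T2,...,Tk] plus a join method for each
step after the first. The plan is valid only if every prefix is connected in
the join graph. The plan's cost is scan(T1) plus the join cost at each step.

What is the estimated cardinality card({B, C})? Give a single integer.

3000

Tables in S: B(300), C(250)
Edges inside S: B-C(d=25)
numerator = 300 * 250 = 75000
denominator = 25 = 25
card(S) = 75000 / 25 = 3000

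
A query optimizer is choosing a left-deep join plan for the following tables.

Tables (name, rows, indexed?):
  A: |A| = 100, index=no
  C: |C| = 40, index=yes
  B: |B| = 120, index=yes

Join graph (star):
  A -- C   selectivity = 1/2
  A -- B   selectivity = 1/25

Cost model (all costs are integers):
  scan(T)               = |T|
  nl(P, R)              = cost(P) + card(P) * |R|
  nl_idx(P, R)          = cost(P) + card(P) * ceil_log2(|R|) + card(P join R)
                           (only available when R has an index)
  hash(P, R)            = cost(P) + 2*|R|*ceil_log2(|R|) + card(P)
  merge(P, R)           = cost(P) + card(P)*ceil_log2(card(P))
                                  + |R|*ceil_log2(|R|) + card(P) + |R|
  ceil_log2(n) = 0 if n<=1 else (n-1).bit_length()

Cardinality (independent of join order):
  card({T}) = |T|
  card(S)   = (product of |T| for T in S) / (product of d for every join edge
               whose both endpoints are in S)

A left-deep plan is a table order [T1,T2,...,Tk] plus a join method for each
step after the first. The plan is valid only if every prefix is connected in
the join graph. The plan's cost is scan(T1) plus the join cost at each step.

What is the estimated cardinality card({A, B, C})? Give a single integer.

9600

Tables in S: A(100), B(120), C(40)
Edges inside S: A-C(d=2), A-B(d=25)
numerator = 100 * 120 * 40 = 480000
denominator = 2 * 25 = 50
card(S) = 480000 / 50 = 9600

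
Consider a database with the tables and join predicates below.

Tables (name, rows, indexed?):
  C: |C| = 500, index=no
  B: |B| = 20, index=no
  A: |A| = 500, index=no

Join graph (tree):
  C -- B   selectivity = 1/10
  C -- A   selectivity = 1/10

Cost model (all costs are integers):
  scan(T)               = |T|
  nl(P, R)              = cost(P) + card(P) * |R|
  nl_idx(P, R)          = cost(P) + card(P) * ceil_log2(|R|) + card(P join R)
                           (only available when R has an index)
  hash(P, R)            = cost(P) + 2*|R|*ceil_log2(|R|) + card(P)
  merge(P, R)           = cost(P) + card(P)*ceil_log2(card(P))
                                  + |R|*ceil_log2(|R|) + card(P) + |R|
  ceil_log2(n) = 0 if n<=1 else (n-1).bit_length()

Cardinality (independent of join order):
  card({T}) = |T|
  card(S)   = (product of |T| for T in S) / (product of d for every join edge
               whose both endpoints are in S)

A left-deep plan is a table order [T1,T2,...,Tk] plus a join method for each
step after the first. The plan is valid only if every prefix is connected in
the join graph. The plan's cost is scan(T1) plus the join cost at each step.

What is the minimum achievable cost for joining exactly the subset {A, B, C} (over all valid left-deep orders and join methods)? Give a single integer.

Selinger DP over subsets of {A,B,C}:
  {C}: scan cost=500, card=500
  {B}: scan cost=20, card=20
  {A}: scan cost=500, card=500
  {BC}: card=1000; try (B,hash)→1200, (C,merge)→5140, (B,merge)→5620, (C,hash)→9040, (C,nl)→10020, (B,nl)→10500; best=1200 via (B,hash)
  {AC}: card=25000; try (C,hash)→10000, (A,hash)→10000, (C,merge)→10500, (A,merge)→10500, (C,nl)→250500, (A,nl)→250500; best=10000 via (C,hash)
  {ABC}: card=50000; try (A,hash)→11200, (A,merge)→17200, (B,hash)→35200, (B,merge)→410120, (A,nl)→501200, (B,nl)→510000; best=11200 via (A,hash)

11200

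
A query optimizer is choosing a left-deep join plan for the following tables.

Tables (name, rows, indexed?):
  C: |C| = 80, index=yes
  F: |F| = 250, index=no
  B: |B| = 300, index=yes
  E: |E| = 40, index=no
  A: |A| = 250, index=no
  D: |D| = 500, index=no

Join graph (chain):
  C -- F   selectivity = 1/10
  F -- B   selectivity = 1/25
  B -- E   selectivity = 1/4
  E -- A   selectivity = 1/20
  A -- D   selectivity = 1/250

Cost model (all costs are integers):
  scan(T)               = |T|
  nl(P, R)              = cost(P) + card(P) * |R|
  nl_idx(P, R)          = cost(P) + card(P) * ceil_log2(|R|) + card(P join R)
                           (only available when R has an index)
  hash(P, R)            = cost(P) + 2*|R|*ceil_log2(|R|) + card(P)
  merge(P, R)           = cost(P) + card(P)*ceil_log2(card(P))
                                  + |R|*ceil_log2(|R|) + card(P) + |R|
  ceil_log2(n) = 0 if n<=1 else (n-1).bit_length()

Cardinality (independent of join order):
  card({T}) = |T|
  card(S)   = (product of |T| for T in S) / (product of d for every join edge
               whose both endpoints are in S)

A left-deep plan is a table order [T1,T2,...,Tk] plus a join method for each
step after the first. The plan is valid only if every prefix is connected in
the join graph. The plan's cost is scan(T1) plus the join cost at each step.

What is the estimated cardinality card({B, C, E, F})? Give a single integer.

Tables in S: B(300), C(80), E(40), F(250)
Edges inside S: C-F(d=10), F-B(d=25), B-E(d=4)
numerator = 300 * 80 * 40 * 250 = 240000000
denominator = 10 * 25 * 4 = 1000
card(S) = 240000000 / 1000 = 240000

240000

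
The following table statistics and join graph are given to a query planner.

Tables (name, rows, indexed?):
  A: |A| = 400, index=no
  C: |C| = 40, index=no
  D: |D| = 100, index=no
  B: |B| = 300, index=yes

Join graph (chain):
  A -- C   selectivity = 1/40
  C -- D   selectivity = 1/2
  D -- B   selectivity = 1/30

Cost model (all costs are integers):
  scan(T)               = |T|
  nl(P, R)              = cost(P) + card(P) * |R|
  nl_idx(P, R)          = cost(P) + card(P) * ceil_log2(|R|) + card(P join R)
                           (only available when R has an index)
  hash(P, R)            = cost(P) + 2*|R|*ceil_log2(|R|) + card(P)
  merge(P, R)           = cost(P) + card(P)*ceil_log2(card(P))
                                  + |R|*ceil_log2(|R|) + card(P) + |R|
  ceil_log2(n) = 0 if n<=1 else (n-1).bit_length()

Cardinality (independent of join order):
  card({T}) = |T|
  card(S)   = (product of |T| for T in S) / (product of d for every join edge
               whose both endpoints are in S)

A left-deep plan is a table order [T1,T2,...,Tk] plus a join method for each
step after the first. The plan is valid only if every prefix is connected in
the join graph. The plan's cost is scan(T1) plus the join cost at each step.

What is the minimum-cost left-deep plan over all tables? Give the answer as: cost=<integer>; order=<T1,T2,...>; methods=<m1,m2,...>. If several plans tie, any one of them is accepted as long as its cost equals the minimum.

cost=28480; order=A,C,D,B; methods=hash,hash,hash

Selinger DP (subsets sized 1..n):
  {A}: scan cost=400, card=400
  {C}: scan cost=40, card=40
  {D}: scan cost=100, card=100
  {B}: scan cost=300, card=300
  {AC}: card=400; try (C,hash)→1280, (A,merge)→4320, (C,merge)→4680, (A,hash)→7280, (A,nl)→16040, (C,nl)→16400; best=1280 via (C,hash)
  {CD}: card=2000; try (C,hash)→680, (D,merge)→1120, (C,merge)→1180, (D,hash)→1480, (D,nl)→4040, (C,nl)→4100; best=680 via (C,hash)
  {BD}: card=1000; try (D,hash)→2000, (B,nl_idx)→2000, (B,merge)→3900, (D,merge)→4100, (B,hash)→5600, (B,nl)→30100 …(+1); best=2000 via (D,hash)
  {ACD}: card=20000; try (D,hash)→3080, (D,merge)→6080, (A,hash)→9880, (A,merge)→28680, (D,nl)→41280, (A,nl)→800680; best=3080 via (D,hash)
  {BCD}: card=20000; try (C,hash)→3480, (B,hash)→8080, (C,merge)→13280, (B,merge)→27680, (B,nl_idx)→38680, (C,nl)→42000 …(+1); best=3480 via (C,hash)
  {ABCD}: card=200000; try (B,hash)→28480, (A,hash)→30680, (B,merge)→326080, (A,merge)→327480, (B,nl_idx)→383080, (B,nl)→6003080 …(+1); best=28480 via (B,hash)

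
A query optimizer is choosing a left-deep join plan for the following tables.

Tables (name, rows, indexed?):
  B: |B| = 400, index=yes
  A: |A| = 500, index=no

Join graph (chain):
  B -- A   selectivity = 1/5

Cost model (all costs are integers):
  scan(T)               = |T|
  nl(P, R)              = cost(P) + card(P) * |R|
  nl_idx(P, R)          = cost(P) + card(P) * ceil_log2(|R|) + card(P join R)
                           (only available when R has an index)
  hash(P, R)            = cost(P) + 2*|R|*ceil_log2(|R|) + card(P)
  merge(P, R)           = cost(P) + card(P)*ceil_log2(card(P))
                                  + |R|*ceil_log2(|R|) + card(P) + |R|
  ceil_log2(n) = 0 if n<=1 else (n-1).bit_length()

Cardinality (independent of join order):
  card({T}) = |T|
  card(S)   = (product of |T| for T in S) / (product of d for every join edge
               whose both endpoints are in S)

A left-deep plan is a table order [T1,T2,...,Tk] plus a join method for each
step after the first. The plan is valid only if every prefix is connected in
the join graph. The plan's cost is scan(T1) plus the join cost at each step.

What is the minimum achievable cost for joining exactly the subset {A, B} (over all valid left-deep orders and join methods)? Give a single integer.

8200

Selinger DP over subsets of {A,B}:
  {B}: scan cost=400, card=400
  {A}: scan cost=500, card=500
  {AB}: card=40000; try (B,hash)→8200, (A,merge)→9400, (B,merge)→9500, (A,hash)→9800, (B,nl_idx)→45000, (A,nl)→200400 …(+1); best=8200 via (B,hash)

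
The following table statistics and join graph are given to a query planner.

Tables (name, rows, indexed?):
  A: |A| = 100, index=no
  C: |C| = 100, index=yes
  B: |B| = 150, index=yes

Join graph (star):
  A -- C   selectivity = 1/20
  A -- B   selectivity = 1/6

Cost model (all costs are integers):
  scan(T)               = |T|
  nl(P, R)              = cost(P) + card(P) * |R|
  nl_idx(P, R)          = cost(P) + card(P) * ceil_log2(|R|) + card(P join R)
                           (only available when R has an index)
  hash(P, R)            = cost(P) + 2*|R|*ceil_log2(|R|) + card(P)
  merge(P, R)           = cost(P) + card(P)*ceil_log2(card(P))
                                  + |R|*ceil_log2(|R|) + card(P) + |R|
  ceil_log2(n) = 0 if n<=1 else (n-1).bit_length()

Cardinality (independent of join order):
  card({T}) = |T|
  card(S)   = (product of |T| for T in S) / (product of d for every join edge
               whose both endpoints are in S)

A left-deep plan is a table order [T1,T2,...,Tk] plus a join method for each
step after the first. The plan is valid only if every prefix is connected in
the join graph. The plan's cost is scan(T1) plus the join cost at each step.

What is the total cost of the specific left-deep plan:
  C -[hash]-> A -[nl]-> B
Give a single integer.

step 1: scan C: cost=100, card=100
step 2: join A via hash
    card(P join A) = 100*100/(20) = 500
    cost = 100 + 2*100*7 + 100 = 1600
step 3: join B via nl
    card(P join B) = 500*150/(6) = 12500
    cost = 1600 + 500*150 = 76600

76600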